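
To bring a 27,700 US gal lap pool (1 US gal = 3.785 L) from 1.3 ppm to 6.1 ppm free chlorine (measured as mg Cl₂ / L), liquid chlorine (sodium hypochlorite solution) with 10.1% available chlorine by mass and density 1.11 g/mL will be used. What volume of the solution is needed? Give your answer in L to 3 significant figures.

4.49 L

Volume: 27,700 US gal × 3.785 L/gal = 104,844 L.
Chlorine deficit: 6.1 − 1.3 = 4.8 ppm = 4.8 mg/L as Cl₂.
Cl₂ equivalent needed: 4.8 mg/L × 104,844 L = 503,300 mg = 503.3 g.
Product at 10.1% available chlorine: 503.3 / 0.101 = 4983 g.
Volume at density 1.11 g/mL: 4983 g ÷ 1.11 g/mL = 4489 mL.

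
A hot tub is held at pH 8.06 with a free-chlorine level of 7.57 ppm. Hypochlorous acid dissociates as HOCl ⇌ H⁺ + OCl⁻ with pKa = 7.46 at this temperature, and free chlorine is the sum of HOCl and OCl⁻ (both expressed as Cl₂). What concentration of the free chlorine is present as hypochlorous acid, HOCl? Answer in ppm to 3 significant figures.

[OCl⁻]/[HOCl] = 10^(pH − pKa) = 10^(8.06 − 7.46) = 10^0.60 = 3.981.
Fraction as HOCl = 1 / (1 + 3.981) = 0.2008.
HOCl = 0.2008 × 7.57 ppm = 1.52 ppm.

1.52 ppm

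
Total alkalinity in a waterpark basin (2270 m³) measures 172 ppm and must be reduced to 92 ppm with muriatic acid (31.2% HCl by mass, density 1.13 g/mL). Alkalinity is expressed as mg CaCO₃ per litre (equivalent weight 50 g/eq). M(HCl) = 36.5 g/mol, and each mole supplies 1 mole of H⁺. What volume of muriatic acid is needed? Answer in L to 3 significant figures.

376 L

Volume: 2270 m³ = 2,270,000 L.
Alkalinity to neutralize: (172 − 92) = 80 mg/L as CaCO₃ × 2,270,000 L = 181,600 g as CaCO₃.
Equivalents of H⁺ required: 181,600 ÷ 50 g/eq = 3632 eq = 3632 mol HCl.
Mass of HCl: 3632 × 36.5 = 132,600 g.
Mass of 31.2% solution: 132,600 / 0.312 = 424,900 g.
Volume: 424,900 g ÷ 1.13 g/mL = 376,000 mL.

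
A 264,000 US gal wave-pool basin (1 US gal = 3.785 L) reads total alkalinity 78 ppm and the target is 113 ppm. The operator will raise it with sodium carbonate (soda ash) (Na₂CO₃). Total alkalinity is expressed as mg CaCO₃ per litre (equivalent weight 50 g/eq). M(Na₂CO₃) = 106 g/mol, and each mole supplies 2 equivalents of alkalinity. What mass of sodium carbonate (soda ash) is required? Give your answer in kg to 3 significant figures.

Volume: 264,000 US gal × 3.785 L/gal = 999,240 L.
Alkalinity to add: (113 − 78) = 35 mg/L as CaCO₃ × 999,240 L = 34,970 g as CaCO₃.
Equivalents: 34,970 g ÷ 50 g/eq = 699.5 eq.
Each mole of Na₂CO₃ supplies 2 eq, so 699.5 / 2 = 349.7 mol.
Mass: 349.7 mol × 106 g/mol = 37,070 g.

37.1 kg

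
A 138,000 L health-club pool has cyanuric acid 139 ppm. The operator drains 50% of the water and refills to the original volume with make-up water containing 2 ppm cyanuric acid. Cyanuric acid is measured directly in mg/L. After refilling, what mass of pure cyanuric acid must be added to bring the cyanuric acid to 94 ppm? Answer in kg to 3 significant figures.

After draining 50% and refilling: 139 × 0.50 + 2 × 0.50 = 70.5 ppm.
Deficit to target: 94 − 70.5 = 23.5 mg/L.
Mass: 23.5 mg/L × 138,000 L = 3243 g cyanuric acid.

3.24 kg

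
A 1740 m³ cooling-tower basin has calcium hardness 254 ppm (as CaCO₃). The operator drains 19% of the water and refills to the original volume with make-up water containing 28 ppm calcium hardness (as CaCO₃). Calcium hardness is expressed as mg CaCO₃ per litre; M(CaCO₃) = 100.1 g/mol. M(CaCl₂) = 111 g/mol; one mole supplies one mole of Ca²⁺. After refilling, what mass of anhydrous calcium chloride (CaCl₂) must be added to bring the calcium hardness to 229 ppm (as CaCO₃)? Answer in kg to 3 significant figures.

Volume: 1740 m³ = 1,740,000 L.
After draining 19% and refilling: 254 × 0.81 + 28 × 0.19 = 211.06 ppm.
Deficit to target: 229 − 211.06 = 17.94 mg/L.
As CaCO₃: 17.94 mg/L × 1,740,000 L = 31,220 g; ÷ 100.1 = 311.8 mol Ca²⁺.
Mass: 311.8 × 111 = 34,610 g.

34.6 kg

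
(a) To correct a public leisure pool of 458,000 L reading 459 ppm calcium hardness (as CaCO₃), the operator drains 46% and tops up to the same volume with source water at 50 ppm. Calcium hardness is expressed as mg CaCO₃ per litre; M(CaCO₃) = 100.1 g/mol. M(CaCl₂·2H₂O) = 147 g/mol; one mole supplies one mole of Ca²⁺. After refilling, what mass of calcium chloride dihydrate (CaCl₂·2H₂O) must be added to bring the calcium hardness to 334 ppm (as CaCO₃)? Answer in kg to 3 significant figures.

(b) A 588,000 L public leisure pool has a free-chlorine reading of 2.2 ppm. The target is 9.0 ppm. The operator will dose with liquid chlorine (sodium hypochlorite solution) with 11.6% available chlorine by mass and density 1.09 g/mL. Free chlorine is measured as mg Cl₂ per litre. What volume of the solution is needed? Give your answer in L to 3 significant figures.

(a) 42.5 kg; (b) 31.6 L

(a) After draining 46% and refilling: 459 × 0.54 + 50 × 0.46 = 270.86 ppm.
(a) Deficit to target: 334 − 270.86 = 63.14 mg/L.
(a) As CaCO₃: 63.14 mg/L × 458,000 L = 28,920 g; ÷ 100.1 = 288.9 mol Ca²⁺.
(a) Mass: 288.9 × 147 = 42,470 g.

(b) Chlorine deficit: 9.0 − 2.2 = 6.8 ppm = 6.8 mg/L as Cl₂.
(b) Cl₂ equivalent needed: 6.8 mg/L × 588,000 L = 3,998,000 mg = 3998 g.
(b) Product at 11.6% available chlorine: 3998 / 0.116 = 34,470 g.
(b) Volume at density 1.09 g/mL: 34,470 g ÷ 1.09 g/mL = 31,620 mL.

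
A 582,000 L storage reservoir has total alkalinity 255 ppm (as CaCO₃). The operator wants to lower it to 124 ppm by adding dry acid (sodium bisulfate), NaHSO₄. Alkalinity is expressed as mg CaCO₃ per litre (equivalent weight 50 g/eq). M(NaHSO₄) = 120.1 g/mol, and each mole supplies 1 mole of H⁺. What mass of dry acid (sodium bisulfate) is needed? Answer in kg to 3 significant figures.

183 kg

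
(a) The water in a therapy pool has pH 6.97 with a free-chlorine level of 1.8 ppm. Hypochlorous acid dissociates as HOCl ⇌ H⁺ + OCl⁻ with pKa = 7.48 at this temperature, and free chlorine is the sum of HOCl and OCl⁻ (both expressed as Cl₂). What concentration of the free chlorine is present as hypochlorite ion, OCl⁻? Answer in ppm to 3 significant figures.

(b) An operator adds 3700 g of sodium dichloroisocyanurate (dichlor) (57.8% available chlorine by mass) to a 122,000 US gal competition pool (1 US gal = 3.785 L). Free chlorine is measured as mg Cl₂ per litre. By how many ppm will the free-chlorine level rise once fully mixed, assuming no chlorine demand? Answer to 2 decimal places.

(a) 0.425 ppm; (b) 4.63 ppm

(a) [OCl⁻]/[HOCl] = 10^(pH − pKa) = 10^(6.97 − 7.48) = 10^-0.51 = 0.309.
(a) Fraction as HOCl = 1 / (1 + 0.309) = 0.7639.
(a) OCl⁻ = (1 − 0.7639) × 1.8 ppm = 0.4249 ppm.

(b) Volume: 122,000 US gal × 3.785 L/gal = 461,770 L.
(b) Available chlorine delivered: 3700 g × 0.578 = 2139 g as Cl₂.
(b) Concentration rise: 2139 g / 461,770 L = 4.631 mg/L = 4.63 ppm.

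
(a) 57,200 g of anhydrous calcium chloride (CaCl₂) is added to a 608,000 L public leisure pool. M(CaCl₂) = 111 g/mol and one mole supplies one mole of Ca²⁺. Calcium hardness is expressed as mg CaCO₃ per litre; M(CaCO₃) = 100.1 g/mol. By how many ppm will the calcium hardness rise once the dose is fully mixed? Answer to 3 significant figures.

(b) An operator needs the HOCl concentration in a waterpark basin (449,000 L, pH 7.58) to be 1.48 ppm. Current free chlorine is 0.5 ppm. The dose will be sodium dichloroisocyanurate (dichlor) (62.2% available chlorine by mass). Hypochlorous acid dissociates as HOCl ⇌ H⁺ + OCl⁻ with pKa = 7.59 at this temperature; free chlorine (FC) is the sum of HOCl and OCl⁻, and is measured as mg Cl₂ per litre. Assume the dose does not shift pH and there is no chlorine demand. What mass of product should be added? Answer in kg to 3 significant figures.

(a) Moles of Ca²⁺: 57,200 g ÷ 111 g/mol = 515.3 mol.
(a) As CaCO₃: 515.3 mol × 100.1 g/mol = 51,580 g.
(a) Rise: 51,580 g / 608,000 L × 1000 = 84.84 mg/L.

(b) [OCl⁻]/[HOCl] = 10^(pH − pKa) = 10^(7.58 − 7.59) = 0.9772; fraction as HOCl = 1/(1 + 0.9772) = 0.5058.
(b) Free chlorine required for 1.48 ppm HOCl: 1.48 / 0.5058 = 2.926 ppm.
(b) FC to add: 2.926 − 0.5 = 2.426 mg/L as Cl₂.
(b) Cl₂ equivalent: 2.426 mg/L × 449,000 L = 1089 g.
(b) Product at 62.2% available Cl: 1089 / 0.622 = 1751 g.

(a) 84.8 ppm; (b) 1.75 kg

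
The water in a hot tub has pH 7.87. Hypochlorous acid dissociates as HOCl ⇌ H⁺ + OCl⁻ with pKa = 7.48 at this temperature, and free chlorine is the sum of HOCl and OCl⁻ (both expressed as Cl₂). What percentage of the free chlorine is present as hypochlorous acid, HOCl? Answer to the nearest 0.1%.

[OCl⁻]/[HOCl] = 10^(pH − pKa) = 10^(7.87 − 7.48) = 10^0.39 = 2.455.
Fraction as HOCl = 1 / (1 + 2.455) = 0.2895.

28.9%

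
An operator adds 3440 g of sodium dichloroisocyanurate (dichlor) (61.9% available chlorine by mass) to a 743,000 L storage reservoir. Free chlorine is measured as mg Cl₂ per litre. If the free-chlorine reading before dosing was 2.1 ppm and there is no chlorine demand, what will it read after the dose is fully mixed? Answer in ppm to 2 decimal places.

4.97 ppm

Available chlorine delivered: 3440 g × 0.619 = 2129 g as Cl₂.
Concentration rise: 2129 g / 743,000 L = 2.866 mg/L = 2.87 ppm.
Final FC: 2.1 + 2.87 = 4.97 ppm.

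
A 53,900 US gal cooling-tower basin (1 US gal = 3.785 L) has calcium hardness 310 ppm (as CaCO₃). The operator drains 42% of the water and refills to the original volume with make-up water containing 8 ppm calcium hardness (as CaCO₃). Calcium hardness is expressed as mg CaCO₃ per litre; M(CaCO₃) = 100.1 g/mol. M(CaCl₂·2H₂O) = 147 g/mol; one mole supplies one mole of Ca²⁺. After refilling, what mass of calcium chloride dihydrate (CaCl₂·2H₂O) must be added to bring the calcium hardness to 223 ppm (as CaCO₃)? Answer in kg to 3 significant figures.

Volume: 53,900 US gal × 3.785 L/gal = 204,012 L.
After draining 42% and refilling: 310 × 0.58 + 8 × 0.42 = 183.16 ppm.
Deficit to target: 223 − 183.16 = 39.84 mg/L.
As CaCO₃: 39.84 mg/L × 204,012 L = 8128 g; ÷ 100.1 = 81.2 mol Ca²⁺.
Mass: 81.2 × 147 = 11,940 g.

11.9 kg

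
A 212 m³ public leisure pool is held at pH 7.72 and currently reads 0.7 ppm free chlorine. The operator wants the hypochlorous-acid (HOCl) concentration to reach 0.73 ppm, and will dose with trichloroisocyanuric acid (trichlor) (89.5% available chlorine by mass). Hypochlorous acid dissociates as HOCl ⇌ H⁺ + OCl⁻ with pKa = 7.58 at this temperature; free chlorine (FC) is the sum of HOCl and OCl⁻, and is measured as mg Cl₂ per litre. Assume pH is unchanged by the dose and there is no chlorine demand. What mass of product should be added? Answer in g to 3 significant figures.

246 g

Volume: 212 m³ = 212,000 L.
[OCl⁻]/[HOCl] = 10^(pH − pKa) = 10^(7.72 − 7.58) = 1.38; fraction as HOCl = 1/(1 + 1.38) = 0.4201.
Free chlorine required for 0.73 ppm HOCl: 0.73 / 0.4201 = 1.738 ppm.
FC to add: 1.738 − 0.7 = 1.038 mg/L as Cl₂.
Cl₂ equivalent: 1.038 mg/L × 212,000 L = 220 g.
Product at 89.5% available Cl: 220 / 0.895 = 245.8 g.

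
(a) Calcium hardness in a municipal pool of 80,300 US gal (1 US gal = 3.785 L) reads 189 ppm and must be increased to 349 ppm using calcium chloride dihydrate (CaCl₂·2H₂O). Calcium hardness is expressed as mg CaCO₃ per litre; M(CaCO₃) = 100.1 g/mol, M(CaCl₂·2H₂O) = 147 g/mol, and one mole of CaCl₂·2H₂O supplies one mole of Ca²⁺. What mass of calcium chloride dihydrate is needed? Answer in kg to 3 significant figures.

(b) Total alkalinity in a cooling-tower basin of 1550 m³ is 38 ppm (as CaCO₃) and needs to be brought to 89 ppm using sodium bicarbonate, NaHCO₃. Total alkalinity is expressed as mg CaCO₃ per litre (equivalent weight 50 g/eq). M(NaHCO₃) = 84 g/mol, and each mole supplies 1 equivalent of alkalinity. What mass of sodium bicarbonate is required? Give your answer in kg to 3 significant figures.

(a) Volume: 80,300 US gal × 3.785 L/gal = 303,936 L.
(a) Hardness to add: (349 − 189) = 160 mg/L as CaCO₃ × 303,936 L = 48,630 g as CaCO₃.
(a) Moles of Ca²⁺ (1 mol Ca²⁺ ≡ 1 mol CaCO₃): 48,630 / 100.1 g/mol = 485.8 mol.
(a) Mass of CaCl₂·2H₂O: 485.8 × 147 = 71,410 g.

(b) Volume: 1550 m³ = 1,550,000 L.
(b) Alkalinity to add: (89 − 38) = 51 mg/L as CaCO₃ × 1,550,000 L = 79,050 g as CaCO₃.
(b) Equivalents: 79,050 g ÷ 50 g/eq = 1581 eq.
(b) NaHCO₃ supplies 1 eq per mole → 1581 mol.
(b) Mass: 1581 mol × 84 g/mol = 132,800 g.

(a) 71.4 kg; (b) 133 kg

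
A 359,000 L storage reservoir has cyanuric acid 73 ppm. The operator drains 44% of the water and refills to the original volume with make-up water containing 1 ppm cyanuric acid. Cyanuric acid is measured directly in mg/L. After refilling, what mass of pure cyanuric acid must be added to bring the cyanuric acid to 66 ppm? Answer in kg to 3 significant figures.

8.86 kg

After draining 44% and refilling: 73 × 0.56 + 1 × 0.44 = 41.32 ppm.
Deficit to target: 66 − 41.32 = 24.68 mg/L.
Mass: 24.68 mg/L × 359,000 L = 8860 g cyanuric acid.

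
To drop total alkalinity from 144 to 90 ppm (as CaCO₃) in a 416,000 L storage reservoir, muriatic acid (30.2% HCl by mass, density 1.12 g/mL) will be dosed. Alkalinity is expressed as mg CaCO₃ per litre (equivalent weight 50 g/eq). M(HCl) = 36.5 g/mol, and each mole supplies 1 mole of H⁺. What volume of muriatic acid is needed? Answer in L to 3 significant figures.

Alkalinity to neutralize: (144 − 90) = 54 mg/L as CaCO₃ × 416,000 L = 22,460 g as CaCO₃.
Equivalents of H⁺ required: 22,460 ÷ 50 g/eq = 449.3 eq = 449.3 mol HCl.
Mass of HCl: 449.3 × 36.5 = 16,400 g.
Mass of 30.2% solution: 16,400 / 0.302 = 54,300 g.
Volume: 54,300 g ÷ 1.12 g/mL = 48,480 mL.

48.5 L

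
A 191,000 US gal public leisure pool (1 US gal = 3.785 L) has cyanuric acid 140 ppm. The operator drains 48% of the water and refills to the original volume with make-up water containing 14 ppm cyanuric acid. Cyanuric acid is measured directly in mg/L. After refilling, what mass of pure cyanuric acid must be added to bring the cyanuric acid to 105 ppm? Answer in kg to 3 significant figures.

Volume: 191,000 US gal × 3.785 L/gal = 722,935 L.
After draining 48% and refilling: 140 × 0.52 + 14 × 0.48 = 79.52 ppm.
Deficit to target: 105 − 79.52 = 25.48 mg/L.
Mass: 25.48 mg/L × 722,935 L = 18,420 g cyanuric acid.

18.4 kg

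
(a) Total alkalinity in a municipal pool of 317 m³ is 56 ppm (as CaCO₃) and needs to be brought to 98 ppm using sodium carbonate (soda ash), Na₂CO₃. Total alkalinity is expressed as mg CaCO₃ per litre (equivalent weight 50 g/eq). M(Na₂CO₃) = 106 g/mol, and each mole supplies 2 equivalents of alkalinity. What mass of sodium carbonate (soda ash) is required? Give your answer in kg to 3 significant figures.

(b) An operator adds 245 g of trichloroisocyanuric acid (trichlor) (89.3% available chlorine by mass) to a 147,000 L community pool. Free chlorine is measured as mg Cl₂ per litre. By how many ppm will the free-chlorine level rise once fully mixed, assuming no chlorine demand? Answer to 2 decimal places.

(a) 14.1 kg; (b) 1.49 ppm

(a) Volume: 317 m³ = 317,000 L.
(a) Alkalinity to add: (98 − 56) = 42 mg/L as CaCO₃ × 317,000 L = 13,310 g as CaCO₃.
(a) Equivalents: 13,310 g ÷ 50 g/eq = 266.3 eq.
(a) Each mole of Na₂CO₃ supplies 2 eq, so 266.3 / 2 = 133.1 mol.
(a) Mass: 133.1 mol × 106 g/mol = 14,110 g.

(b) Available chlorine delivered: 245 g × 0.893 = 218.8 g as Cl₂.
(b) Concentration rise: 218.8 g / 147,000 L = 1.488 mg/L = 1.49 ppm.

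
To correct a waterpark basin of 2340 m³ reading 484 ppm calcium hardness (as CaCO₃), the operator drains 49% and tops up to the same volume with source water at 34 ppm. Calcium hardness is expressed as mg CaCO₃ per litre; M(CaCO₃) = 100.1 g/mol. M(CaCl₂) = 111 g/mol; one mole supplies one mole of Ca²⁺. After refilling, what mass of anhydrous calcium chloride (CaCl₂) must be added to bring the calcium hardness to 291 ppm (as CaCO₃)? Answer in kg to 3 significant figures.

71.4 kg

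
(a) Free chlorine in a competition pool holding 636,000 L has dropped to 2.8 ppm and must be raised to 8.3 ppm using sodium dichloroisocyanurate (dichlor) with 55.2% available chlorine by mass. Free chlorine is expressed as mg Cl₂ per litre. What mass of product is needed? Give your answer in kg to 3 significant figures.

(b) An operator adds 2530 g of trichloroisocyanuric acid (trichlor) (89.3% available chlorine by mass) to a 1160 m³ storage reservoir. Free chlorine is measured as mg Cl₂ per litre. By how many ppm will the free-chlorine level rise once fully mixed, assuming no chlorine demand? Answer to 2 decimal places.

(a) 6.34 kg; (b) 1.95 ppm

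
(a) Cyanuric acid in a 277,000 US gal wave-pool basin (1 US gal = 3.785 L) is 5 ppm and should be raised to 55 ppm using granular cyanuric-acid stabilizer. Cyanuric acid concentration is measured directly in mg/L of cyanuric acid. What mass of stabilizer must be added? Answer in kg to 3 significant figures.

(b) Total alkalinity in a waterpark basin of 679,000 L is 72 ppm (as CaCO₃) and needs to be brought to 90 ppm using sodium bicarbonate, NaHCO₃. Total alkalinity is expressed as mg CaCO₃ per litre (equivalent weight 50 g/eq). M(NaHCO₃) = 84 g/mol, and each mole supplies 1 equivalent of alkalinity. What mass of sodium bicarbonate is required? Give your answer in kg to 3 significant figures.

(a) 52.4 kg; (b) 20.5 kg

(a) Volume: 277,000 US gal × 3.785 L/gal = 1,048,445 L.
(a) CYA to add: (55 − 5) = 50 mg/L × 1,048,445 L = 52,420 g cyanuric acid.

(b) Alkalinity to add: (90 − 72) = 18 mg/L as CaCO₃ × 679,000 L = 12,220 g as CaCO₃.
(b) Equivalents: 12,220 g ÷ 50 g/eq = 244.4 eq.
(b) NaHCO₃ supplies 1 eq per mole → 244.4 mol.
(b) Mass: 244.4 mol × 84 g/mol = 20,530 g.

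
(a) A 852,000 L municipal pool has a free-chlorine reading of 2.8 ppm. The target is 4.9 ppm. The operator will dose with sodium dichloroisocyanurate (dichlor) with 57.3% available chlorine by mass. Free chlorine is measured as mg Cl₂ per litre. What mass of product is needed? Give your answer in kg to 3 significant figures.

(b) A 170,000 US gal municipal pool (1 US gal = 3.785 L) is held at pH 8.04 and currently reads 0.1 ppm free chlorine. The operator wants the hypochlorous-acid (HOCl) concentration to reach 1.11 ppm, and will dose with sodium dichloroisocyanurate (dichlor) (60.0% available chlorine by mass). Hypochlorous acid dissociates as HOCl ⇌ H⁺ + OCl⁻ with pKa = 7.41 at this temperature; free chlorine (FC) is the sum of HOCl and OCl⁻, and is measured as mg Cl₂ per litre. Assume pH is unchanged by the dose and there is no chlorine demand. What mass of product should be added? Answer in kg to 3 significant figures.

(a) Chlorine deficit: 4.9 − 2.8 = 2.1 ppm = 2.1 mg/L as Cl₂.
(a) Cl₂ equivalent needed: 2.1 mg/L × 852,000 L = 1,789,000 mg = 1789 g.
(a) Product at 57.3% available chlorine: 1789 / 0.573 = 3123 g.

(b) Volume: 170,000 US gal × 3.785 L/gal = 643,450 L.
(b) [OCl⁻]/[HOCl] = 10^(pH − pKa) = 10^(8.04 − 7.41) = 4.266; fraction as HOCl = 1/(1 + 4.266) = 0.1899.
(b) Free chlorine required for 1.11 ppm HOCl: 1.11 / 0.1899 = 5.845 ppm.
(b) FC to add: 5.845 − 0.1 = 5.745 mg/L as Cl₂.
(b) Cl₂ equivalent: 5.745 mg/L × 643,450 L = 3697 g.
(b) Product at 60.0% available Cl: 3697 / 0.6 = 6161 g.

(a) 3.12 kg; (b) 6.16 kg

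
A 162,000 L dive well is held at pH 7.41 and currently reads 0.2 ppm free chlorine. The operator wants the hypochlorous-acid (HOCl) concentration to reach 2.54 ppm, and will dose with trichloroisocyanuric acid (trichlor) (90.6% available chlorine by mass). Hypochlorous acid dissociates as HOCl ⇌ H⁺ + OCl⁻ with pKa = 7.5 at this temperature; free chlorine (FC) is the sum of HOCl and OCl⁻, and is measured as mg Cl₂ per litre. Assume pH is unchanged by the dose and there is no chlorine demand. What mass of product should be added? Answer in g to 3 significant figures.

[OCl⁻]/[HOCl] = 10^(pH − pKa) = 10^(7.41 − 7.5) = 0.8128; fraction as HOCl = 1/(1 + 0.8128) = 0.5516.
Free chlorine required for 2.54 ppm HOCl: 2.54 / 0.5516 = 4.605 ppm.
FC to add: 4.605 − 0.2 = 4.405 mg/L as Cl₂.
Cl₂ equivalent: 4.405 mg/L × 162,000 L = 713.5 g.
Product at 90.6% available Cl: 713.5 / 0.906 = 787.6 g.

788 g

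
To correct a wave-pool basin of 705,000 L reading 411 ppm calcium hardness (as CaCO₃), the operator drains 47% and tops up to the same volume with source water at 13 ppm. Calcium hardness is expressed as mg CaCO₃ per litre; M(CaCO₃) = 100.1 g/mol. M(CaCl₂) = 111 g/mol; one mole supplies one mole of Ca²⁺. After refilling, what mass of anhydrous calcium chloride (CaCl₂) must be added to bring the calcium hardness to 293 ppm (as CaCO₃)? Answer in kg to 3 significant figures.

After draining 47% and refilling: 411 × 0.53 + 13 × 0.47 = 223.94 ppm.
Deficit to target: 293 − 223.94 = 69.06 mg/L.
As CaCO₃: 69.06 mg/L × 705,000 L = 48,690 g; ÷ 100.1 = 486.4 mol Ca²⁺.
Mass: 486.4 × 111 = 53,990 g.

54.0 kg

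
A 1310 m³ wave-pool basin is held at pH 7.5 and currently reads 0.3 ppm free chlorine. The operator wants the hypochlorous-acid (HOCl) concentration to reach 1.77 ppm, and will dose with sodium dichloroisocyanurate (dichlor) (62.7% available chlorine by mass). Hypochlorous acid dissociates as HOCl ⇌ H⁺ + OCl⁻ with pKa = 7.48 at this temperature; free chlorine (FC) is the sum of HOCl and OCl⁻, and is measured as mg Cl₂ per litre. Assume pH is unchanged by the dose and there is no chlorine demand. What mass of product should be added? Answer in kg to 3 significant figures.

6.94 kg

Volume: 1310 m³ = 1,310,000 L.
[OCl⁻]/[HOCl] = 10^(pH − pKa) = 10^(7.5 − 7.48) = 1.047; fraction as HOCl = 1/(1 + 1.047) = 0.4885.
Free chlorine required for 1.77 ppm HOCl: 1.77 / 0.4885 = 3.623 ppm.
FC to add: 3.623 − 0.3 = 3.323 mg/L as Cl₂.
Cl₂ equivalent: 3.323 mg/L × 1,310,000 L = 4354 g.
Product at 62.7% available Cl: 4354 / 0.627 = 6944 g.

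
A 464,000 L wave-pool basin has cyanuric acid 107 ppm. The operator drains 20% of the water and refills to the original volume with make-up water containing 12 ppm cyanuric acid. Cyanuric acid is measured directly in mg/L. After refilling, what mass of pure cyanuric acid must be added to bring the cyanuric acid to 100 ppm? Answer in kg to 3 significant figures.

After draining 20% and refilling: 107 × 0.80 + 12 × 0.20 = 88 ppm.
Deficit to target: 100 − 88 = 12 mg/L.
Mass: 12 mg/L × 464,000 L = 5568 g cyanuric acid.

5.57 kg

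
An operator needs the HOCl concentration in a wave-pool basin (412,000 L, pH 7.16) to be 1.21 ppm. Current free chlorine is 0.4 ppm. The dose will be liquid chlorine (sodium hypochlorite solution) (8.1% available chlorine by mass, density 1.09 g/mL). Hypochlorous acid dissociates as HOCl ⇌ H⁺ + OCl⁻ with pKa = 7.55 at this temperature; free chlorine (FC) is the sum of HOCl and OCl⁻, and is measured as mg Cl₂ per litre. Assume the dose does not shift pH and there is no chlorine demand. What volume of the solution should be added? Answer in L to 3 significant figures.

6.08 L

[OCl⁻]/[HOCl] = 10^(pH − pKa) = 10^(7.16 − 7.55) = 0.4074; fraction as HOCl = 1/(1 + 0.4074) = 0.7105.
Free chlorine required for 1.21 ppm HOCl: 1.21 / 0.7105 = 1.703 ppm.
FC to add: 1.703 − 0.4 = 1.303 mg/L as Cl₂.
Cl₂ equivalent: 1.303 mg/L × 412,000 L = 536.8 g.
Product at 8.1% available Cl: 536.8 / 0.081 = 6627 g.
Volume: 6627 g ÷ 1.09 g/mL = 6080 mL.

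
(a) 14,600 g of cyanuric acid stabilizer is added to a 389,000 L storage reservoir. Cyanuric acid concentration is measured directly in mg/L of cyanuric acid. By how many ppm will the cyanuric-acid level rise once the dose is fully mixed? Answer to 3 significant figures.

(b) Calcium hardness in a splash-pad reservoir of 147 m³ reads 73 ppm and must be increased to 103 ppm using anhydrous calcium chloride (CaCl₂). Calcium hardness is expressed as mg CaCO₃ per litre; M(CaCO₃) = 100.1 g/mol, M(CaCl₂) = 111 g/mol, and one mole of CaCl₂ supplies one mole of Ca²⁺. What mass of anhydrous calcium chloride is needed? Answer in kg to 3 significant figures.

(a) 37.5 ppm; (b) 4.89 kg

(a) Rise: 14,600 g / 389,000 L × 1000 = 37.53 mg/L.

(b) Volume: 147 m³ = 147,000 L.
(b) Hardness to add: (103 − 73) = 30 mg/L as CaCO₃ × 147,000 L = 4410 g as CaCO₃.
(b) Moles of Ca²⁺ (1 mol Ca²⁺ ≡ 1 mol CaCO₃): 4410 / 100.1 g/mol = 44.06 mol.
(b) Mass of CaCl₂: 44.06 × 111 = 4890 g.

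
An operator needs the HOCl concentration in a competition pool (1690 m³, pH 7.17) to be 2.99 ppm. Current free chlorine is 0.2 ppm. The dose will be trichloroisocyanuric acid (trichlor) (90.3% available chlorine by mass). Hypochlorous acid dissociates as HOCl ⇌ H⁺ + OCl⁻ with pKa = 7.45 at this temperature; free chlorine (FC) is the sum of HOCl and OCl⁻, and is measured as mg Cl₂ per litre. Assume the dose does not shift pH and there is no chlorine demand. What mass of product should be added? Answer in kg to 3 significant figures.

Volume: 1690 m³ = 1,690,000 L.
[OCl⁻]/[HOCl] = 10^(pH − pKa) = 10^(7.17 − 7.45) = 0.5248; fraction as HOCl = 1/(1 + 0.5248) = 0.6558.
Free chlorine required for 2.99 ppm HOCl: 2.99 / 0.6558 = 4.559 ppm.
FC to add: 4.559 − 0.2 = 4.359 mg/L as Cl₂.
Cl₂ equivalent: 4.359 mg/L × 1,690,000 L = 7367 g.
Product at 90.3% available Cl: 7367 / 0.903 = 8158 g.

8.16 kg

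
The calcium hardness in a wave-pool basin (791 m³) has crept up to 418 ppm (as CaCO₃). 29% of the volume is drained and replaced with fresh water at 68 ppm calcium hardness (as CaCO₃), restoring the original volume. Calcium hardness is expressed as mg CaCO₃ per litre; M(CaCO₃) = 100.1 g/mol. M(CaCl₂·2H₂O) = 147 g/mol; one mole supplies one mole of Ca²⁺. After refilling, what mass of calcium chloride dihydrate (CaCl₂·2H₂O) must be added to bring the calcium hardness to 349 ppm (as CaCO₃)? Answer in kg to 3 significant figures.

37.8 kg

Volume: 791 m³ = 791,000 L.
After draining 29% and refilling: 418 × 0.71 + 68 × 0.29 = 316.5 ppm.
Deficit to target: 349 − 316.5 = 32.5 mg/L.
As CaCO₃: 32.5 mg/L × 791,000 L = 25,710 g; ÷ 100.1 = 256.8 mol Ca²⁺.
Mass: 256.8 × 147 = 37,750 g.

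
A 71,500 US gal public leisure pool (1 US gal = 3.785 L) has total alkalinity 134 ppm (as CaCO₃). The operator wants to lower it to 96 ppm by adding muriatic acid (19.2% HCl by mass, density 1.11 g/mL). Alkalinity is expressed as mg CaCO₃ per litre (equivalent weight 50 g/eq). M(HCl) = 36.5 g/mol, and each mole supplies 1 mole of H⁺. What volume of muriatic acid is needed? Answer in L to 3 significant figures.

35.2 L

Volume: 71,500 US gal × 3.785 L/gal = 270,628 L.
Alkalinity to neutralize: (134 − 96) = 38 mg/L as CaCO₃ × 270,628 L = 10,280 g as CaCO₃.
Equivalents of H⁺ required: 10,280 ÷ 50 g/eq = 205.7 eq = 205.7 mol HCl.
Mass of HCl: 205.7 × 36.5 = 7507 g.
Mass of 19.2% solution: 7507 / 0.192 = 39,100 g.
Volume: 39,100 g ÷ 1.11 g/mL = 35,230 mL.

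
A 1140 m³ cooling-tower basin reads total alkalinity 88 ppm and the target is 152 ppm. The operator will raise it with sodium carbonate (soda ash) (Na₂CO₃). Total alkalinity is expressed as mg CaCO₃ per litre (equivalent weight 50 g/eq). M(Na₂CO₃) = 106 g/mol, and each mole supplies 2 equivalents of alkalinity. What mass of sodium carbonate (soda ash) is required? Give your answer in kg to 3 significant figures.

77.3 kg

Volume: 1140 m³ = 1,140,000 L.
Alkalinity to add: (152 − 88) = 64 mg/L as CaCO₃ × 1,140,000 L = 72,960 g as CaCO₃.
Equivalents: 72,960 g ÷ 50 g/eq = 1459 eq.
Each mole of Na₂CO₃ supplies 2 eq, so 1459 / 2 = 729.6 mol.
Mass: 729.6 mol × 106 g/mol = 77,340 g.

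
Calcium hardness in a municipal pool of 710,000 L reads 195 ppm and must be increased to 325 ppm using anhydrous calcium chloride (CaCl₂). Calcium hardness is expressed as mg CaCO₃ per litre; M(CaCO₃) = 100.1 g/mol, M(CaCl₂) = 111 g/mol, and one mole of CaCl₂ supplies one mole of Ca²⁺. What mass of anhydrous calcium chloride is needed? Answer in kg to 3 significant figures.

Hardness to add: (325 − 195) = 130 mg/L as CaCO₃ × 710,000 L = 92,300 g as CaCO₃.
Moles of Ca²⁺ (1 mol Ca²⁺ ≡ 1 mol CaCO₃): 92,300 / 100.1 g/mol = 922.1 mol.
Mass of CaCl₂: 922.1 × 111 = 102,400 g.

102 kg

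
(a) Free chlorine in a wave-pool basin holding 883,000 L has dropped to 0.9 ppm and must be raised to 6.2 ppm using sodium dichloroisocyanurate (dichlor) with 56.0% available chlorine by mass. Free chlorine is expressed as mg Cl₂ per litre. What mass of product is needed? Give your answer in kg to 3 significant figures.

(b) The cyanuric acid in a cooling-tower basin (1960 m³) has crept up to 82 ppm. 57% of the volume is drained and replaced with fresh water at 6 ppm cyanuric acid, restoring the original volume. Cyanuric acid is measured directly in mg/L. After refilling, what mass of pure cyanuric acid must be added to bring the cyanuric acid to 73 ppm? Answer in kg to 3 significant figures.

(a) 8.36 kg; (b) 67.3 kg

(a) Chlorine deficit: 6.2 − 0.9 = 5.3 ppm = 5.3 mg/L as Cl₂.
(a) Cl₂ equivalent needed: 5.3 mg/L × 883,000 L = 4,680,000 mg = 4680 g.
(a) Product at 56.0% available chlorine: 4680 / 0.56 = 8357 g.

(b) Volume: 1960 m³ = 1,960,000 L.
(b) After draining 57% and refilling: 82 × 0.43 + 6 × 0.57 = 38.68 ppm.
(b) Deficit to target: 73 − 38.68 = 34.32 mg/L.
(b) Mass: 34.32 mg/L × 1,960,000 L = 67,270 g cyanuric acid.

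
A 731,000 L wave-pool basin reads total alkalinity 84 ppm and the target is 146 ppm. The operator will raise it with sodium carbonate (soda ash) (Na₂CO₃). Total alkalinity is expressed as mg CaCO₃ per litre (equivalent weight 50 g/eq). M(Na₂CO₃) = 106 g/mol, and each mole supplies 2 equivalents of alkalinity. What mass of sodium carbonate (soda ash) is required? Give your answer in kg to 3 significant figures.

Alkalinity to add: (146 − 84) = 62 mg/L as CaCO₃ × 731,000 L = 45,320 g as CaCO₃.
Equivalents: 45,320 g ÷ 50 g/eq = 906.4 eq.
Each mole of Na₂CO₃ supplies 2 eq, so 906.4 / 2 = 453.2 mol.
Mass: 453.2 mol × 106 g/mol = 48,040 g.

48.0 kg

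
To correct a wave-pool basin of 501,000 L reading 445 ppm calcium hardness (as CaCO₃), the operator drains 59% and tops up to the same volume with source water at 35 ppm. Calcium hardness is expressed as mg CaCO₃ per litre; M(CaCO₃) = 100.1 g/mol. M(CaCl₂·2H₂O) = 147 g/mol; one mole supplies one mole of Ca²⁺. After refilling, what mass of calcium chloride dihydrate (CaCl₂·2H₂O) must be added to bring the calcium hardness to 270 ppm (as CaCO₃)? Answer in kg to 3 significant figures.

49.2 kg

After draining 59% and refilling: 445 × 0.41 + 35 × 0.59 = 203.1 ppm.
Deficit to target: 270 − 203.1 = 66.9 mg/L.
As CaCO₃: 66.9 mg/L × 501,000 L = 33,520 g; ÷ 100.1 = 334.8 mol Ca²⁺.
Mass: 334.8 × 147 = 49,220 g.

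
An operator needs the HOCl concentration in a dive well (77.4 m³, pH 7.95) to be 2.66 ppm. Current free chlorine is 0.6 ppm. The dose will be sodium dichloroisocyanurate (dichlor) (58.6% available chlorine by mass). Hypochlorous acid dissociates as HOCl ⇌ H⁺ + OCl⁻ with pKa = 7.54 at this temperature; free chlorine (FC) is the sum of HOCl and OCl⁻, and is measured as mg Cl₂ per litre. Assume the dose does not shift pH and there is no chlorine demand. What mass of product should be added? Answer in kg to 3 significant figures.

1.18 kg

Volume: 77.4 m³ = 77,400 L.
[OCl⁻]/[HOCl] = 10^(pH − pKa) = 10^(7.95 − 7.54) = 2.57; fraction as HOCl = 1/(1 + 2.57) = 0.2801.
Free chlorine required for 2.66 ppm HOCl: 2.66 / 0.2801 = 9.497 ppm.
FC to add: 9.497 − 0.6 = 8.897 mg/L as Cl₂.
Cl₂ equivalent: 8.897 mg/L × 77,400 L = 688.6 g.
Product at 58.6% available Cl: 688.6 / 0.586 = 1175 g.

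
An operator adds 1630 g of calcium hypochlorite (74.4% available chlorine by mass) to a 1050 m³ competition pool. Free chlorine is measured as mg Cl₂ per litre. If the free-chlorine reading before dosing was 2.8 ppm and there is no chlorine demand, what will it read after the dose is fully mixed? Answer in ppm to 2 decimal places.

Volume: 1050 m³ = 1,050,000 L.
Available chlorine delivered: 1630 g × 0.744 = 1213 g as Cl₂.
Concentration rise: 1213 g / 1,050,000 L = 1.155 mg/L = 1.15 ppm.
Final FC: 2.8 + 1.15 = 3.95 ppm.

3.95 ppm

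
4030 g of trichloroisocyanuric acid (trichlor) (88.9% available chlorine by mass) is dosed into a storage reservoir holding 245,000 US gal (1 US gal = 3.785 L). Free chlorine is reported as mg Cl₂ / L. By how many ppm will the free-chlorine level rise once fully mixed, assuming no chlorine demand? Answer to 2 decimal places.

Volume: 245,000 US gal × 3.785 L/gal = 927,325 L.
Available chlorine delivered: 4030 g × 0.889 = 3583 g as Cl₂.
Concentration rise: 3583 g / 927,325 L = 3.863 mg/L = 3.86 ppm.

3.86 ppm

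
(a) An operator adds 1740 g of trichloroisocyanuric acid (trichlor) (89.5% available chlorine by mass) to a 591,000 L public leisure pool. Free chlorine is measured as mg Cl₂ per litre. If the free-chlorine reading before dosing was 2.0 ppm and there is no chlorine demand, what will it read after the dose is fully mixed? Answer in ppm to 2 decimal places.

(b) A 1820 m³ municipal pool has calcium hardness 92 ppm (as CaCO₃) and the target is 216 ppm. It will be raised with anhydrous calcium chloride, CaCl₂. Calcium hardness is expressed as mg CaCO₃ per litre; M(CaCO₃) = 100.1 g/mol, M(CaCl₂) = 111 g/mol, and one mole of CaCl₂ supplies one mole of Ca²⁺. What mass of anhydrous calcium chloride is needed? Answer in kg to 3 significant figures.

(a) Available chlorine delivered: 1740 g × 0.895 = 1557 g as Cl₂.
(a) Concentration rise: 1557 g / 591,000 L = 2.635 mg/L = 2.64 ppm.
(a) Final FC: 2.0 + 2.64 = 4.64 ppm.

(b) Volume: 1820 m³ = 1,820,000 L.
(b) Hardness to add: (216 − 92) = 124 mg/L as CaCO₃ × 1,820,000 L = 225,700 g as CaCO₃.
(b) Moles of Ca²⁺ (1 mol Ca²⁺ ≡ 1 mol CaCO₃): 225,700 / 100.1 g/mol = 2255 mol.
(b) Mass of CaCl₂: 2255 × 111 = 250,300 g.

(a) 4.64 ppm; (b) 250 kg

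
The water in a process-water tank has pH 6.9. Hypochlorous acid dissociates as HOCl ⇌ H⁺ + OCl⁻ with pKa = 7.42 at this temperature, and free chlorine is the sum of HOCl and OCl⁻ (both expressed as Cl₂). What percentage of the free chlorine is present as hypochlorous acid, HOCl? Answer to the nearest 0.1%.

76.8%

[OCl⁻]/[HOCl] = 10^(pH − pKa) = 10^(6.9 − 7.42) = 10^-0.52 = 0.302.
Fraction as HOCl = 1 / (1 + 0.302) = 0.7681.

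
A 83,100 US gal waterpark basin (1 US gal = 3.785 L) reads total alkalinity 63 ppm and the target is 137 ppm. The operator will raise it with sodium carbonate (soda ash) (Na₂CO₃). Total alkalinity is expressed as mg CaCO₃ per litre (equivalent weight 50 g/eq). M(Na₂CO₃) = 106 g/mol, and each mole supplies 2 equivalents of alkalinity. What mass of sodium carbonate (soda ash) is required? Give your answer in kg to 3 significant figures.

24.7 kg

Volume: 83,100 US gal × 3.785 L/gal = 314,534 L.
Alkalinity to add: (137 − 63) = 74 mg/L as CaCO₃ × 314,534 L = 23,280 g as CaCO₃.
Equivalents: 23,280 g ÷ 50 g/eq = 465.5 eq.
Each mole of Na₂CO₃ supplies 2 eq, so 465.5 / 2 = 232.8 mol.
Mass: 232.8 mol × 106 g/mol = 24,670 g.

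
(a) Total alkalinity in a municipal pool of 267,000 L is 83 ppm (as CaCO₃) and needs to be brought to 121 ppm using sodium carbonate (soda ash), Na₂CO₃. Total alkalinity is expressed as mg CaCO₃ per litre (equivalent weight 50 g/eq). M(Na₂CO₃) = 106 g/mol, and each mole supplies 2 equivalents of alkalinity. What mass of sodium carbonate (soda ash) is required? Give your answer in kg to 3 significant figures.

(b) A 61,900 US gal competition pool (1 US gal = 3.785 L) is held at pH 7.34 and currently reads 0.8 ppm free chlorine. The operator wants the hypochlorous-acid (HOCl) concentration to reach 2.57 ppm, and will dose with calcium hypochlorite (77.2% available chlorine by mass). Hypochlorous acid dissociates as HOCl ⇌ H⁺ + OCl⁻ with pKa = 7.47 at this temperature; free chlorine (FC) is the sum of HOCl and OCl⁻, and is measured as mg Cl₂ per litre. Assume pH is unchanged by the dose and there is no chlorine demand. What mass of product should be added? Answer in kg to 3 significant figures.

(a) Alkalinity to add: (121 − 83) = 38 mg/L as CaCO₃ × 267,000 L = 10,150 g as CaCO₃.
(a) Equivalents: 10,150 g ÷ 50 g/eq = 202.9 eq.
(a) Each mole of Na₂CO₃ supplies 2 eq, so 202.9 / 2 = 101.5 mol.
(a) Mass: 101.5 mol × 106 g/mol = 10,750 g.

(b) Volume: 61,900 US gal × 3.785 L/gal = 234,292 L.
(b) [OCl⁻]/[HOCl] = 10^(pH − pKa) = 10^(7.34 − 7.47) = 0.7413; fraction as HOCl = 1/(1 + 0.7413) = 0.5743.
(b) Free chlorine required for 2.57 ppm HOCl: 2.57 / 0.5743 = 4.475 ppm.
(b) FC to add: 4.475 − 0.8 = 3.675 mg/L as Cl₂.
(b) Cl₂ equivalent: 3.675 mg/L × 234,292 L = 861.1 g.
(b) Product at 77.2% available Cl: 861.1 / 0.772 = 1115 g.

(a) 10.8 kg; (b) 1.12 kg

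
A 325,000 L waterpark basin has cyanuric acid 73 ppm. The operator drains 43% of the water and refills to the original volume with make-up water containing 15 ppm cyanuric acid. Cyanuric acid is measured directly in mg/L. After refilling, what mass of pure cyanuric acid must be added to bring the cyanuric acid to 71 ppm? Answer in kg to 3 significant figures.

After draining 43% and refilling: 73 × 0.57 + 15 × 0.43 = 48.06 ppm.
Deficit to target: 71 − 48.06 = 22.94 mg/L.
Mass: 22.94 mg/L × 325,000 L = 7455 g cyanuric acid.

7.46 kg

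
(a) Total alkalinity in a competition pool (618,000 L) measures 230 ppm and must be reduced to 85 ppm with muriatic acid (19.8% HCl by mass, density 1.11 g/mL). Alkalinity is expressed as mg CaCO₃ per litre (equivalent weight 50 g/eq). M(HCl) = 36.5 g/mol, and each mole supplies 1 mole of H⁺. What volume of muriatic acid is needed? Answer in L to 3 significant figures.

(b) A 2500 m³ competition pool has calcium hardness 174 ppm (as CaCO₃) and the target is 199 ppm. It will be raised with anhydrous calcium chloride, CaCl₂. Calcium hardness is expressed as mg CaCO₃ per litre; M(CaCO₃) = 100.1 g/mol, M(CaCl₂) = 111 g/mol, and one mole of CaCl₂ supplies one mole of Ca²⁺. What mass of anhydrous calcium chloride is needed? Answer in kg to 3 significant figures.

(a) Alkalinity to neutralize: (230 − 85) = 145 mg/L as CaCO₃ × 618,000 L = 89,610 g as CaCO₃.
(a) Equivalents of H⁺ required: 89,610 ÷ 50 g/eq = 1792 eq = 1792 mol HCl.
(a) Mass of HCl: 1792 × 36.5 = 65,420 g.
(a) Mass of 19.8% solution: 65,420 / 0.198 = 330,400 g.
(a) Volume: 330,400 g ÷ 1.11 g/mL = 297,600 mL.

(b) Volume: 2500 m³ = 2,500,000 L.
(b) Hardness to add: (199 − 174) = 25 mg/L as CaCO₃ × 2,500,000 L = 62,500 g as CaCO₃.
(b) Moles of Ca²⁺ (1 mol Ca²⁺ ≡ 1 mol CaCO₃): 62,500 / 100.1 g/mol = 624.4 mol.
(b) Mass of CaCl₂: 624.4 × 111 = 69,310 g.

(a) 298 L; (b) 69.3 kg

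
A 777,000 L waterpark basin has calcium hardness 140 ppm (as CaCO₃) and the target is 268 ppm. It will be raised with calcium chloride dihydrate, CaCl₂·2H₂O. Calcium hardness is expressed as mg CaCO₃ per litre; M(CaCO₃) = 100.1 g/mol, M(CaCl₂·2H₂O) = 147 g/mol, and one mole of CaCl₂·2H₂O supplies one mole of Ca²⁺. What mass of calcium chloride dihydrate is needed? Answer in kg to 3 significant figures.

Hardness to add: (268 − 140) = 128 mg/L as CaCO₃ × 777,000 L = 99,460 g as CaCO₃.
Moles of Ca²⁺ (1 mol Ca²⁺ ≡ 1 mol CaCO₃): 99,460 / 100.1 g/mol = 993.6 mol.
Mass of CaCl₂·2H₂O: 993.6 × 147 = 146,100 g.

146 kg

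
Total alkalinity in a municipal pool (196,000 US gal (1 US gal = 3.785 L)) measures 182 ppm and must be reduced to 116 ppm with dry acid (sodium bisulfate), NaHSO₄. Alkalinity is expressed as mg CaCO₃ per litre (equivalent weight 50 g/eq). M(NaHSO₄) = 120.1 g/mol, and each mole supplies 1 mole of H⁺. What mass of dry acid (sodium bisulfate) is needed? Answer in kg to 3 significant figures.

Volume: 196,000 US gal × 3.785 L/gal = 741,860 L.
Alkalinity to neutralize: (182 − 116) = 66 mg/L as CaCO₃ × 741,860 L = 48,960 g as CaCO₃.
Equivalents of H⁺ required: 48,960 ÷ 50 g/eq = 979.3 eq = 979.3 mol NaHSO₄.
Mass of NaHSO₄: 979.3 × 120.1 = 117,600 g.

118 kg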